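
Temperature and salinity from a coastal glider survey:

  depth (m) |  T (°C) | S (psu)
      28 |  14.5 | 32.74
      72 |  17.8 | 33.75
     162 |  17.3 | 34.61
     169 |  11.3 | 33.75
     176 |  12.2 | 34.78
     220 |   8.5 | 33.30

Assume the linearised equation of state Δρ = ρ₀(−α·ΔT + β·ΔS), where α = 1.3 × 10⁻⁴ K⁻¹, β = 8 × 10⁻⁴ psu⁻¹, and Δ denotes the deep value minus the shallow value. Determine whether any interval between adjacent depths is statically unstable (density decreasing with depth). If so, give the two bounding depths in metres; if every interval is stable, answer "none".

176–220 m

Evaluate Δρ/ρ₀ = −αΔT + βΔS across each adjacent pair:
  28–72 m: −αΔT+βΔS = −(1.3 × 10⁻⁴)(+3.3)+(8 × 10⁻⁴)(+1.01) = 3.8 × 10⁻⁴ → stable
  72–162 m: −αΔT+βΔS = −(1.3 × 10⁻⁴)(-0.5)+(8 × 10⁻⁴)(+0.86) = 7.5 × 10⁻⁴ → stable
  162–169 m: −αΔT+βΔS = −(1.3 × 10⁻⁴)(-6.0)+(8 × 10⁻⁴)(-0.86) = 9.2 × 10⁻⁵ → stable
  169–176 m: −αΔT+βΔS = −(1.3 × 10⁻⁴)(+0.9)+(8 × 10⁻⁴)(+1.03) = 7.1 × 10⁻⁴ → stable
  176–220 m: −αΔT+βΔS = −(1.3 × 10⁻⁴)(-3.7)+(8 × 10⁻⁴)(-1.48) = -7.0 × 10⁻⁴ → UNSTABLE
The 176–220 m interval has Δρ < 0: lighter water underlies denser water.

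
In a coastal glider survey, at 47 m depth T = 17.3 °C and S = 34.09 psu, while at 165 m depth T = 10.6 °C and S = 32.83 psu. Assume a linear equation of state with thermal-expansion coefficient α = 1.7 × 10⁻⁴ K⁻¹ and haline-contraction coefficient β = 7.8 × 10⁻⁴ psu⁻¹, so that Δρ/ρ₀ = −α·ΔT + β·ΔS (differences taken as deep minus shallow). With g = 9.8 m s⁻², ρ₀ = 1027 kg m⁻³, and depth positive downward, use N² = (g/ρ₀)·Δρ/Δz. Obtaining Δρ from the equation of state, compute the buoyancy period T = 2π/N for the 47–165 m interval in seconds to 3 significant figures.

ΔT = -6.7 K, ΔS = -1.26 psu (deep − shallow).
Δρ/ρ₀ = −αΔT + βΔS = 1.139 × 10⁻³ − 9.828 × 10⁻⁴ = 1.562 × 10⁻⁴, so Δρ ≈ 0.1604 kg m⁻³.
N² = (g/ρ₀)·Δρ/Δz = g·(Δρ/ρ₀)/Δz = 9.8 × 1.562 × 10⁻⁴ / 118 = 1.2973 × 10⁻⁵ s⁻².
N = √(1.2973 × 10⁻⁵) = 3.6018 × 10⁻³ rad s⁻¹ → T = 2π/N = 1.7445 × 10³ s ≈ 1.74 × 10³ s.

1.74 × 10³ s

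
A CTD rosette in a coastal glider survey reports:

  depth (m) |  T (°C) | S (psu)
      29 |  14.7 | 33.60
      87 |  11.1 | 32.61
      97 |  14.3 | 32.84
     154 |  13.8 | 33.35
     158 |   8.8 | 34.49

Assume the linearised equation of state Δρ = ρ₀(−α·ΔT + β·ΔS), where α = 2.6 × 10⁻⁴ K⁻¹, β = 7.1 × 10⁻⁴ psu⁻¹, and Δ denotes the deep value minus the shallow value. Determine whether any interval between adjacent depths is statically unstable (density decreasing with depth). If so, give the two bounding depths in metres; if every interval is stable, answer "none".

87–97 m

Evaluate Δρ/ρ₀ = −αΔT + βΔS across each adjacent pair:
  29–87 m: −αΔT+βΔS = −(2.6 × 10⁻⁴)(-3.6)+(7.1 × 10⁻⁴)(-0.99) = 2.3 × 10⁻⁴ → stable
  87–97 m: −αΔT+βΔS = −(2.6 × 10⁻⁴)(+3.2)+(7.1 × 10⁻⁴)(+0.23) = -6.7 × 10⁻⁴ → UNSTABLE
  97–154 m: −αΔT+βΔS = −(2.6 × 10⁻⁴)(-0.5)+(7.1 × 10⁻⁴)(+0.51) = 4.9 × 10⁻⁴ → stable
  154–158 m: −αΔT+βΔS = −(2.6 × 10⁻⁴)(-5.0)+(7.1 × 10⁻⁴)(+1.14) = 2.1 × 10⁻³ → stable
The 87–97 m interval has Δρ < 0: lighter water underlies denser water.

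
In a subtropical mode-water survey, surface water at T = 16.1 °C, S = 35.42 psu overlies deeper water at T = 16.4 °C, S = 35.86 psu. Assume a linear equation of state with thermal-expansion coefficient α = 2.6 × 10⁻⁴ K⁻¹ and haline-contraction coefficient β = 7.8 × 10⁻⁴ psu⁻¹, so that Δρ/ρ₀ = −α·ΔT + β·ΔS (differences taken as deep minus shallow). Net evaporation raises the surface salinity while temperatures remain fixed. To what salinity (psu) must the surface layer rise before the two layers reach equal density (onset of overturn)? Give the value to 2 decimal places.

Neutral buoyancy requires −α(T_deep − T_surf) + β(S_deep − S_surf′) = 0.
S_surf′ = S_deep − (α/β)·ΔT = 35.86 − (2.6 × 10⁻⁴/7.8 × 10⁻⁴)·(+0.3) = 35.7600 psu.
Increase required: 35.7600 − 35.42 = 0.3400 psu.

35.76 psu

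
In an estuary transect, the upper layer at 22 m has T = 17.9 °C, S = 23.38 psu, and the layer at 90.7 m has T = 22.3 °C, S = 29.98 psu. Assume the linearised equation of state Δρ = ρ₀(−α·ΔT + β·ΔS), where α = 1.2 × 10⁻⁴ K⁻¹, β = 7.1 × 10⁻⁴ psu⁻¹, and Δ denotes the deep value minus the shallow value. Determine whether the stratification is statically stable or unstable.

stable

ΔT = 22.3 − 17.9 = +4.4 K and ΔS = 29.98 − 23.38 = +6.60 psu (deep − shallow).
−αΔT = -5.28 × 10⁻⁴; βΔS = 4.686 × 10⁻³; sum Δρ/ρ₀ = 4.158 × 10⁻³.
Δρ/ρ₀ > 0, so Δρ > 0: deeper water is denser → statically stable.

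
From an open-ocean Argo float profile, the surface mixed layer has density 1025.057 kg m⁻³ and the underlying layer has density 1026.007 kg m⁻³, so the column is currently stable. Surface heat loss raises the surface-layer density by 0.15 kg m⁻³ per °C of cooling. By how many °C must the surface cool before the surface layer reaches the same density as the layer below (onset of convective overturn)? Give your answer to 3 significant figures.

6.33 °C

Density deficit of the surface layer: 1026.007 − 1025.057 = 0.95 kg m⁻³.
Required change = 0.95 / 0.15 = 6.33 °C.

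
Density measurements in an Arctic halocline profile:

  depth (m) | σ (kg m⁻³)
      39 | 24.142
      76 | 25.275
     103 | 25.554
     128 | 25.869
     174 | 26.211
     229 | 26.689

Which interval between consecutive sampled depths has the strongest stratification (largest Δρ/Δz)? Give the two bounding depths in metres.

Compute the density gradient over each adjacent pair:
  39–76 m: Δρ/Δz = 1.133/37 = 0.031 kg m⁻⁴
  76–103 m: Δρ/Δz = 0.279/27 = 0.010 kg m⁻⁴
  103–128 m: Δρ/Δz = 0.315/25 = 0.013 kg m⁻⁴
  128–174 m: Δρ/Δz = 0.342/46 = 7.4 × 10⁻³ kg m⁻⁴
  174–229 m: Δρ/Δz = 0.478/55 = 8.7 × 10⁻³ kg m⁻⁴
The largest gradient is in the 39–76 m interval — the pycnocline.

39–76 m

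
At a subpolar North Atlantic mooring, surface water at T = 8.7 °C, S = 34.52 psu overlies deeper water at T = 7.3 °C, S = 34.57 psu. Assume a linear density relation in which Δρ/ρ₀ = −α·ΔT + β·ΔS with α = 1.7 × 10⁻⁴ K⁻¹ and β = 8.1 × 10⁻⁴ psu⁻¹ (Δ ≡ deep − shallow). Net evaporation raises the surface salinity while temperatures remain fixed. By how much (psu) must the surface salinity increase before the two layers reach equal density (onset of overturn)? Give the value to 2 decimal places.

0.34 psu

Neutral buoyancy requires −α(T_deep − T_surf) + β(S_deep − S_surf′) = 0.
S_surf′ = S_deep − (α/β)·ΔT = 34.57 − (1.7 × 10⁻⁴/8.1 × 10⁻⁴)·(-1.4) = 34.8638 psu.
Increase required: 34.8638 − 34.52 = 0.3438 psu.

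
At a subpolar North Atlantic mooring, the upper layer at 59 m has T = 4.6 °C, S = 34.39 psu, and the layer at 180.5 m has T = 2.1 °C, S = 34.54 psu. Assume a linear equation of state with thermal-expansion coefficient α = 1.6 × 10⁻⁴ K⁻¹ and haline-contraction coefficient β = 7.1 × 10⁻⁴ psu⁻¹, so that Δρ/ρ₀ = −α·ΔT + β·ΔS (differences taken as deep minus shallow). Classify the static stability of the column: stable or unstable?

stable

ΔT = 2.1 − 4.6 = -2.5 K and ΔS = 34.54 − 34.39 = +0.15 psu (deep − shallow).
−αΔT = 4.00 × 10⁻⁴; βΔS = 1.065 × 10⁻⁴; sum Δρ/ρ₀ = 5.065 × 10⁻⁴.
Δρ/ρ₀ > 0, so Δρ > 0: deeper water is denser → statically stable.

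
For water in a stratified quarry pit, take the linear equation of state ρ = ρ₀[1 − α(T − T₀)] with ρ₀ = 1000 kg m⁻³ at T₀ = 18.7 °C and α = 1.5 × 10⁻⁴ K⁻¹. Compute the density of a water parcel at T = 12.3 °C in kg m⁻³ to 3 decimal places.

1000.960 kg m⁻³

T − T₀ = -6.4 K.
Bracket = 1 − α·(-6.4) = 1 + (9.60 × 10⁻⁴) = 1.0009600.
ρ = 1000 × 1.0009600 = 1000.960 kg m⁻³.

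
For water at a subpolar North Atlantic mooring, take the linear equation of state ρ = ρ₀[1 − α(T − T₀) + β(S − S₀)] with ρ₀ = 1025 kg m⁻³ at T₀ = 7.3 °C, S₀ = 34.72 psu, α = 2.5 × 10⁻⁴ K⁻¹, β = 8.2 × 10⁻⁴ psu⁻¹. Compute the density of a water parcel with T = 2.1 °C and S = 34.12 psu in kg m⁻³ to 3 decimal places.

T − T₀ = -5.2 K, S − S₀ = -0.60 psu.
Bracket = 1 − α·(-5.2) + β·(-0.60) = 1 + (8.08 × 10⁻⁴) = 1.0008080.
ρ = 1025 × 1.0008080 = 1025.828 kg m⁻³.

1025.828 kg m⁻³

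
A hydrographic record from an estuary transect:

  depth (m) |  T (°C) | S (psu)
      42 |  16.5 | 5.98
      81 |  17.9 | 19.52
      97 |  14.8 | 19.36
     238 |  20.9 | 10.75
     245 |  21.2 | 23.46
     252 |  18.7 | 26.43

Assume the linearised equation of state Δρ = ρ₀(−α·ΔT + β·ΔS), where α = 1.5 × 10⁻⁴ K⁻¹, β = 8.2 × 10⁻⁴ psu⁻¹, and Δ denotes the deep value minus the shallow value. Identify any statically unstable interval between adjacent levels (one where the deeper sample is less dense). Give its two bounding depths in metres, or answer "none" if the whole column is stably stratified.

97–238 m

Evaluate Δρ/ρ₀ = −αΔT + βΔS across each adjacent pair:
  42–81 m: −αΔT+βΔS = −(1.5 × 10⁻⁴)(+1.4)+(8.2 × 10⁻⁴)(+13.54) = 0.011 → stable
  81–97 m: −αΔT+βΔS = −(1.5 × 10⁻⁴)(-3.1)+(8.2 × 10⁻⁴)(-0.16) = 3.3 × 10⁻⁴ → stable
  97–238 m: −αΔT+βΔS = −(1.5 × 10⁻⁴)(+6.1)+(8.2 × 10⁻⁴)(-8.61) = -8.0 × 10⁻³ → UNSTABLE
  238–245 m: −αΔT+βΔS = −(1.5 × 10⁻⁴)(+0.3)+(8.2 × 10⁻⁴)(+12.71) = 0.010 → stable
  245–252 m: −αΔT+βΔS = −(1.5 × 10⁻⁴)(-2.5)+(8.2 × 10⁻⁴)(+2.97) = 2.8 × 10⁻³ → stable
The 97–238 m interval has Δρ < 0: lighter water underlies denser water.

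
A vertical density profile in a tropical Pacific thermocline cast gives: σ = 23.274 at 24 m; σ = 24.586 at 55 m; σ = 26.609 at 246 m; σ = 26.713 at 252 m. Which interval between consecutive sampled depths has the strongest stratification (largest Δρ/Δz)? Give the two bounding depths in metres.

Compute the density gradient over each adjacent pair:
  24–55 m: Δρ/Δz = 1.312/31 = 0.042 kg m⁻⁴
  55–246 m: Δρ/Δz = 2.023/191 = 0.011 kg m⁻⁴
  246–252 m: Δρ/Δz = 0.104/6 = 0.017 kg m⁻⁴
The largest gradient is in the 24–55 m interval — the pycnocline.

24–55 m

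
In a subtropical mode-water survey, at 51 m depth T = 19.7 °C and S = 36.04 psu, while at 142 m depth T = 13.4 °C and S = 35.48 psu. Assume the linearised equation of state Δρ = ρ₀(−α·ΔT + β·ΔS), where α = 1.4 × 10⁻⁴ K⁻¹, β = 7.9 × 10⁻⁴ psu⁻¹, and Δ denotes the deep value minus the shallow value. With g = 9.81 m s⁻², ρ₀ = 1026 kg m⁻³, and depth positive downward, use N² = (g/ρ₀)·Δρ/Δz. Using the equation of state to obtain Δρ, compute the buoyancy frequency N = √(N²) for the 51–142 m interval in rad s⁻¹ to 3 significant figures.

6.88 × 10⁻³ rad s⁻¹

ΔT = -6.3 K, ΔS = -0.56 psu (deep − shallow).
Δρ/ρ₀ = −αΔT + βΔS = 8.82 × 10⁻⁴ − 4.424 × 10⁻⁴ = 4.396 × 10⁻⁴, so Δρ ≈ 0.4510 kg m⁻³.
N² = (g/ρ₀)·Δρ/Δz = g·(Δρ/ρ₀)/Δz = 9.81 × 4.396 × 10⁻⁴ / 91 = 4.7390 × 10⁻⁵ s⁻².
N = √(4.7390 × 10⁻⁵) = 6.8840 × 10⁻³ rad s⁻¹ ≈ 6.88 × 10⁻³ rad s⁻¹.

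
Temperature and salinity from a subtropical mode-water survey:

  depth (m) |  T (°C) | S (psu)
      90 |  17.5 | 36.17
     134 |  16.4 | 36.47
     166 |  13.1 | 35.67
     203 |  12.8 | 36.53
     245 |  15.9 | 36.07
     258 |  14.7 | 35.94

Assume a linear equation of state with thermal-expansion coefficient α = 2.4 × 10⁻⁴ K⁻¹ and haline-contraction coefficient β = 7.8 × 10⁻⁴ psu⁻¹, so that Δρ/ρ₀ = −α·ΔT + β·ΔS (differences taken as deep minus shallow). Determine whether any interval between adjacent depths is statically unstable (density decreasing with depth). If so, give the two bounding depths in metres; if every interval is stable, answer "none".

203–245 m

Evaluate Δρ/ρ₀ = −αΔT + βΔS across each adjacent pair:
  90–134 m: −αΔT+βΔS = −(2.4 × 10⁻⁴)(-1.1)+(7.8 × 10⁻⁴)(+0.30) = 5.0 × 10⁻⁴ → stable
  134–166 m: −αΔT+βΔS = −(2.4 × 10⁻⁴)(-3.3)+(7.8 × 10⁻⁴)(-0.80) = 1.7 × 10⁻⁴ → stable
  166–203 m: −αΔT+βΔS = −(2.4 × 10⁻⁴)(-0.3)+(7.8 × 10⁻⁴)(+0.86) = 7.4 × 10⁻⁴ → stable
  203–245 m: −αΔT+βΔS = −(2.4 × 10⁻⁴)(+3.1)+(7.8 × 10⁻⁴)(-0.46) = -1.1 × 10⁻³ → UNSTABLE
  245–258 m: −αΔT+βΔS = −(2.4 × 10⁻⁴)(-1.2)+(7.8 × 10⁻⁴)(-0.13) = 1.9 × 10⁻⁴ → stable
The 203–245 m interval has Δρ < 0: lighter water underlies denser water.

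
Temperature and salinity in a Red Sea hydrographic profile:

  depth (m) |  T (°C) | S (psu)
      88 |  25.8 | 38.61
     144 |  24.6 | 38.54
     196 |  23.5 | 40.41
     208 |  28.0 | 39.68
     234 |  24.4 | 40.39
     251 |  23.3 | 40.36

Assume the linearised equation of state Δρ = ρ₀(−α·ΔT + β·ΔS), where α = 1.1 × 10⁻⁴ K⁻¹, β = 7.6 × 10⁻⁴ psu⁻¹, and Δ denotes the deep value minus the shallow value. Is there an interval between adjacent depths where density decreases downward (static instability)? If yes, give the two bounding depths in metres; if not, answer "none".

Evaluate Δρ/ρ₀ = −αΔT + βΔS across each adjacent pair:
  88–144 m: −αΔT+βΔS = −(1.1 × 10⁻⁴)(-1.2)+(7.6 × 10⁻⁴)(-0.07) = 7.9 × 10⁻⁵ → stable
  144–196 m: −αΔT+βΔS = −(1.1 × 10⁻⁴)(-1.1)+(7.6 × 10⁻⁴)(+1.87) = 1.5 × 10⁻³ → stable
  196–208 m: −αΔT+βΔS = −(1.1 × 10⁻⁴)(+4.5)+(7.6 × 10⁻⁴)(-0.73) = -1.0 × 10⁻³ → UNSTABLE
  208–234 m: −αΔT+βΔS = −(1.1 × 10⁻⁴)(-3.6)+(7.6 × 10⁻⁴)(+0.71) = 9.4 × 10⁻⁴ → stable
  234–251 m: −αΔT+βΔS = −(1.1 × 10⁻⁴)(-1.1)+(7.6 × 10⁻⁴)(-0.03) = 9.8 × 10⁻⁵ → stable
The 196–208 m interval has Δρ < 0: lighter water underlies denser water.

196–208 m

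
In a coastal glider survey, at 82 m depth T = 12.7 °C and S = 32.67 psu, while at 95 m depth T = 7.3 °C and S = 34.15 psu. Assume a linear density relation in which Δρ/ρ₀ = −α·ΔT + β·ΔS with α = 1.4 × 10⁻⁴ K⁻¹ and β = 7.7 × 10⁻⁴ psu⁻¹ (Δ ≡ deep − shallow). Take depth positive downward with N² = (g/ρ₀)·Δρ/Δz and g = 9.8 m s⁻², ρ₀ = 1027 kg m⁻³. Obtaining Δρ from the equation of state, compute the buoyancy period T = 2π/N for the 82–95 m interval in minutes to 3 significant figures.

ΔT = -5.4 K, ΔS = +1.48 psu (deep − shallow).
Δρ/ρ₀ = −αΔT + βΔS = 7.56 × 10⁻⁴ + 1.1396 × 10⁻³ = 1.8956 × 10⁻³, so Δρ ≈ 1.947 kg m⁻³.
N² = (g/ρ₀)·Δρ/Δz = g·(Δρ/ρ₀)/Δz = 9.8 × 1.8956 × 10⁻³ / 13 = 1.4290 × 10⁻³ s⁻².
N = √(1.4290 × 10⁻³) = 0.037802 rad s⁻¹ → T = 2π/N = 166.21 s = 2.7702 min ≈ 2.77 min.

2.77 min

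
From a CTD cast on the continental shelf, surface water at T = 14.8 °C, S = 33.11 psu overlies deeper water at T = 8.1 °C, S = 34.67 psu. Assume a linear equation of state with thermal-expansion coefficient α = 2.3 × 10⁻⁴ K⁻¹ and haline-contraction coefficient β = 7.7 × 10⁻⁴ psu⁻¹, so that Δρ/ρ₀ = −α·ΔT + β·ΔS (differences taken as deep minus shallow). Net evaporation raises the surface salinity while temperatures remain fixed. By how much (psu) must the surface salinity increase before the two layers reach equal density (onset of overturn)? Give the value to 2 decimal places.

Neutral buoyancy requires −α(T_deep − T_surf) + β(S_deep − S_surf′) = 0.
S_surf′ = S_deep − (α/β)·ΔT = 34.67 − (2.3 × 10⁻⁴/7.7 × 10⁻⁴)·(-6.7) = 36.6713 psu.
Increase required: 36.6713 − 33.11 = 3.5613 psu.

3.56 psu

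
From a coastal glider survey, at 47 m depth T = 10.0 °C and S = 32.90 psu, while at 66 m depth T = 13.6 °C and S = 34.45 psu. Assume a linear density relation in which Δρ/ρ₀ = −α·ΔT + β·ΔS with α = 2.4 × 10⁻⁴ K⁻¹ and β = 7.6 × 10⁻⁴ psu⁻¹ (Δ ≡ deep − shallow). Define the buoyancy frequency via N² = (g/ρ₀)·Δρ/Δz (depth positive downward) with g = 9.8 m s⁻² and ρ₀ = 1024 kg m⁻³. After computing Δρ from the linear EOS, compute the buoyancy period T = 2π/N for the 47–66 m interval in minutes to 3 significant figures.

ΔT = +3.6 K, ΔS = +1.55 psu (deep − shallow).
Δρ/ρ₀ = −αΔT + βΔS = -8.64 × 10⁻⁴ + 1.178 × 10⁻³ = 3.14 × 10⁻⁴, so Δρ ≈ 0.3215 kg m⁻³.
N² = (g/ρ₀)·Δρ/Δz = g·(Δρ/ρ₀)/Δz = 9.8 × 3.14 × 10⁻⁴ / 19 = 1.6196 × 10⁻⁴ s⁻².
N = √(1.6196 × 10⁻⁴) = 0.012726 rad s⁻¹ → T = 2π/N = 493.73 s = 8.2288 min ≈ 8.23 min.

8.23 min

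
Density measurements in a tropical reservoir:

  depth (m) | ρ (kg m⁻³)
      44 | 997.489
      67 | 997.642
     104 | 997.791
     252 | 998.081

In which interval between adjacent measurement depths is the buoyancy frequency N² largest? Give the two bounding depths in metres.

Compute the density gradient over each adjacent pair:
  44–67 m: Δρ/Δz = 0.153/23 = 6.7 × 10⁻³ kg m⁻⁴
  67–104 m: Δρ/Δz = 0.149/37 = 4.0 × 10⁻³ kg m⁻⁴
  104–252 m: Δρ/Δz = 0.290/148 = 2.0 × 10⁻³ kg m⁻⁴
The largest gradient is in the 44–67 m interval — the pycnocline.

44–67 m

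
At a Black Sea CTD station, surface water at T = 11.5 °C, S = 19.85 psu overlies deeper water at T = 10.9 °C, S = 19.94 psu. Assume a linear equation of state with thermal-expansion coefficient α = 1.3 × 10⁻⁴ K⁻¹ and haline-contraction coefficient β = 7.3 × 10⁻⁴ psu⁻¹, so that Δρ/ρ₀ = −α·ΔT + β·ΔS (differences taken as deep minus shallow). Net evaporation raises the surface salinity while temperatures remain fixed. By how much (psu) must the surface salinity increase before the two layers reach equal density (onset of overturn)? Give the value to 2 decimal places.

Neutral buoyancy requires −α(T_deep − T_surf) + β(S_deep − S_surf′) = 0.
S_surf′ = S_deep − (α/β)·ΔT = 19.94 − (1.3 × 10⁻⁴/7.3 × 10⁻⁴)·(-0.6) = 20.0468 psu.
Increase required: 20.0468 − 19.85 = 0.1968 psu.

0.20 psu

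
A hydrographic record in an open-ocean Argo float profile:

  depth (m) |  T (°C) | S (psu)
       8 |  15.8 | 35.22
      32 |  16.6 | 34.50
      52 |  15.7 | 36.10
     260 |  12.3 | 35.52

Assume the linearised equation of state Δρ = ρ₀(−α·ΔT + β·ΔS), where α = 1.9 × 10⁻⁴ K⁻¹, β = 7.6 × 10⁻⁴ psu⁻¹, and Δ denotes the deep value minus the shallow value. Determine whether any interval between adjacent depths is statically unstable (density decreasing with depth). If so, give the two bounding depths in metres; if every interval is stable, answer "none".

8–32 m

Evaluate Δρ/ρ₀ = −αΔT + βΔS across each adjacent pair:
  8–32 m: −αΔT+βΔS = −(1.9 × 10⁻⁴)(+0.8)+(7.6 × 10⁻⁴)(-0.72) = -7.0 × 10⁻⁴ → UNSTABLE
  32–52 m: −αΔT+βΔS = −(1.9 × 10⁻⁴)(-0.9)+(7.6 × 10⁻⁴)(+1.60) = 1.4 × 10⁻³ → stable
  52–260 m: −αΔT+βΔS = −(1.9 × 10⁻⁴)(-3.4)+(7.6 × 10⁻⁴)(-0.58) = 2.1 × 10⁻⁴ → stable
The 8–32 m interval has Δρ < 0: lighter water underlies denser water.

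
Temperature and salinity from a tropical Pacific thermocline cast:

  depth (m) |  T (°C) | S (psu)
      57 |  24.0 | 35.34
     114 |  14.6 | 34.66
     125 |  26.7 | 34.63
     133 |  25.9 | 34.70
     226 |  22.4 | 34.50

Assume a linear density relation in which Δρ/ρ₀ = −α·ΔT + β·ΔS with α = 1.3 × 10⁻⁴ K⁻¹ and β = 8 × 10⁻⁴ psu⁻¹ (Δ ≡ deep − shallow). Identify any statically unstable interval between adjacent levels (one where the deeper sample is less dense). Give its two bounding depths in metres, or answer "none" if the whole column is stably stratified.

Evaluate Δρ/ρ₀ = −αΔT + βΔS across each adjacent pair:
  57–114 m: −αΔT+βΔS = −(1.3 × 10⁻⁴)(-9.4)+(8 × 10⁻⁴)(-0.68) = 6.8 × 10⁻⁴ → stable
  114–125 m: −αΔT+βΔS = −(1.3 × 10⁻⁴)(+12.1)+(8 × 10⁻⁴)(-0.03) = -1.6 × 10⁻³ → UNSTABLE
  125–133 m: −αΔT+βΔS = −(1.3 × 10⁻⁴)(-0.8)+(8 × 10⁻⁴)(+0.07) = 1.6 × 10⁻⁴ → stable
  133–226 m: −αΔT+βΔS = −(1.3 × 10⁻⁴)(-3.5)+(8 × 10⁻⁴)(-0.20) = 2.9 × 10⁻⁴ → stable
The 114–125 m interval has Δρ < 0: lighter water underlies denser water.

114–125 m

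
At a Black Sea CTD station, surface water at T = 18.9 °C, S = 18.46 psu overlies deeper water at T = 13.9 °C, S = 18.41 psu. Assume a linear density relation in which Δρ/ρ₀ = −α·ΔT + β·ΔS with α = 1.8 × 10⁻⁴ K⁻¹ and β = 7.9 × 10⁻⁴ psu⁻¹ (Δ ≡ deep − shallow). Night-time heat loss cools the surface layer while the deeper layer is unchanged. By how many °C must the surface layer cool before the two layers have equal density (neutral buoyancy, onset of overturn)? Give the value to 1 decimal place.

4.8 °C

Neutral buoyancy requires Δρ = 0, i.e. −α(T_deep − T_surf′) + β(S_deep − S_surf) = 0.
T_surf′ = T_deep − (β/α)·ΔS = 13.9 − (7.9 × 10⁻⁴/1.8 × 10⁻⁴)·(-0.05) = 14.119 °C.
Cooling required: 18.9 − (14.119) = 4.781 °C.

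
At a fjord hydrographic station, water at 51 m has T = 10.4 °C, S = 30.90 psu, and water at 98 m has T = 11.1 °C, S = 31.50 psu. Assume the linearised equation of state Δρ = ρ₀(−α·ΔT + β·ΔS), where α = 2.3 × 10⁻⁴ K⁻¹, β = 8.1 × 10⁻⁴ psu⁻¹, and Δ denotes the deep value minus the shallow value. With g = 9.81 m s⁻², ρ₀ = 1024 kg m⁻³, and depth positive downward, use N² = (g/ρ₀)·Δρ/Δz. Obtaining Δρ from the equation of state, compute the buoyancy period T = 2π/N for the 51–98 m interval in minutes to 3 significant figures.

ΔT = +0.7 K, ΔS = +0.60 psu (deep − shallow).
Δρ/ρ₀ = −αΔT + βΔS = -1.61 × 10⁻⁴ + 4.86 × 10⁻⁴ = 3.25 × 10⁻⁴, so Δρ ≈ 0.3328 kg m⁻³.
N² = (g/ρ₀)·Δρ/Δz = g·(Δρ/ρ₀)/Δz = 9.81 × 3.25 × 10⁻⁴ / 47 = 6.7835 × 10⁻⁵ s⁻².
N = √(6.7835 × 10⁻⁵) = 8.2362 × 10⁻³ rad s⁻¹ → T = 2π/N = 762.87 s = 12.714 min ≈ 12.7 min.

12.7 min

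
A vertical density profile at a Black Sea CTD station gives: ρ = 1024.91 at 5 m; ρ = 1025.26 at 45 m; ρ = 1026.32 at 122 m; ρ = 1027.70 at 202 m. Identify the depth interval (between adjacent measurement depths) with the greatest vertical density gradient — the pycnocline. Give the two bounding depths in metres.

122–202 m

Compute the density gradient over each adjacent pair:
  5–45 m: Δρ/Δz = 0.35/40 = 8.7 × 10⁻³ kg m⁻⁴
  45–122 m: Δρ/Δz = 1.06/77 = 0.014 kg m⁻⁴
  122–202 m: Δρ/Δz = 1.38/80 = 0.017 kg m⁻⁴
The largest gradient is in the 122–202 m interval — the pycnocline.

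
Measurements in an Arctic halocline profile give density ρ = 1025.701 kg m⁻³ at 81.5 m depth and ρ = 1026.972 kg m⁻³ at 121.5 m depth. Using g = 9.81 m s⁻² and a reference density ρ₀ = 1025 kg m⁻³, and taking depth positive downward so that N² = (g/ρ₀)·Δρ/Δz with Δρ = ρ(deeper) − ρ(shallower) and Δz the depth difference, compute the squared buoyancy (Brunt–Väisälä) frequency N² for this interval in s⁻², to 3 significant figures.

3.04 × 10⁻⁴ s⁻²

Δρ = 1026.972 − 1025.701 = 1.271 kg m⁻³ over Δz = 121.5 − 81.5 = 40 m.
N² = (9.81/1025) × (1.271/40) = 3.0411 × 10⁻⁴ s⁻² ≈ 3.04 × 10⁻⁴ s⁻².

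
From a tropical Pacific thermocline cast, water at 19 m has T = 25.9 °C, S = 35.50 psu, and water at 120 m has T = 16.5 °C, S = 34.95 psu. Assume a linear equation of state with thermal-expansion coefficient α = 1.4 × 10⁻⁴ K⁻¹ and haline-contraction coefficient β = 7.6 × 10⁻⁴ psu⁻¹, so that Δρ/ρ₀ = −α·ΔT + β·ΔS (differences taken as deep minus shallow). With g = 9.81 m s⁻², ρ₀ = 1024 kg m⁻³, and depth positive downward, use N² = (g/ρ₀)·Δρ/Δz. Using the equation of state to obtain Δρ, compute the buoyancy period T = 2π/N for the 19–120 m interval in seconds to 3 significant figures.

673 s

ΔT = -9.4 K, ΔS = -0.55 psu (deep − shallow).
Δρ/ρ₀ = −αΔT + βΔS = 1.316 × 10⁻³ − 4.18 × 10⁻⁴ = 8.98 × 10⁻⁴, so Δρ ≈ 0.9196 kg m⁻³.
N² = (g/ρ₀)·Δρ/Δz = g·(Δρ/ρ₀)/Δz = 9.81 × 8.98 × 10⁻⁴ / 101 = 8.7222 × 10⁻⁵ s⁻².
N = √(8.7222 × 10⁻⁵) = 9.3393 × 10⁻³ rad s⁻¹ → T = 2π/N = 672.77 s ≈ 673 s.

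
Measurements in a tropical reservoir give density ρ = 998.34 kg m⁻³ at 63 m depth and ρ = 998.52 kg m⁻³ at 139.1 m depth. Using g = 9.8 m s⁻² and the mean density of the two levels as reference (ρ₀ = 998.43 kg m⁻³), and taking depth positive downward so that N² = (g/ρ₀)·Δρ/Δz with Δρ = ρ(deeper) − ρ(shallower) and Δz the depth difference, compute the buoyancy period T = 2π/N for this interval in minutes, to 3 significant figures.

Δρ = 998.52 − 998.34 = 0.18 kg m⁻³ over Δz = 139.1 − 63 = 76.1 m.
N² = (9.8/998.43) × (0.18/76.1) = 2.3216 × 10⁻⁵ s⁻².
N = √(2.3216 × 10⁻⁵) = 4.8183 × 10⁻³ rad s⁻¹, so T = 2π/N = 1.3040 × 10³ s = 21.733 min ≈ 21.7 min.

21.7 min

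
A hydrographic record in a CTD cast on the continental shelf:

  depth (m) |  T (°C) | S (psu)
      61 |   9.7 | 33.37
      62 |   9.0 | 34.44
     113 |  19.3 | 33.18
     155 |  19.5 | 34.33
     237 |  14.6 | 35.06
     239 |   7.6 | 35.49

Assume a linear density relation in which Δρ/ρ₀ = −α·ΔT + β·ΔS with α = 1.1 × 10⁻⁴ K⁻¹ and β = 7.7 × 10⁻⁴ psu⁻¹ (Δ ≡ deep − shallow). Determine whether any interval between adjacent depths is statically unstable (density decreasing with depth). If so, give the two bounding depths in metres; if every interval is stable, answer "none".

Evaluate Δρ/ρ₀ = −αΔT + βΔS across each adjacent pair:
  61–62 m: −αΔT+βΔS = −(1.1 × 10⁻⁴)(-0.7)+(7.7 × 10⁻⁴)(+1.07) = 9.0 × 10⁻⁴ → stable
  62–113 m: −αΔT+βΔS = −(1.1 × 10⁻⁴)(+10.3)+(7.7 × 10⁻⁴)(-1.26) = -2.1 × 10⁻³ → UNSTABLE
  113–155 m: −αΔT+βΔS = −(1.1 × 10⁻⁴)(+0.2)+(7.7 × 10⁻⁴)(+1.15) = 8.6 × 10⁻⁴ → stable
  155–237 m: −αΔT+βΔS = −(1.1 × 10⁻⁴)(-4.9)+(7.7 × 10⁻⁴)(+0.73) = 1.1 × 10⁻³ → stable
  237–239 m: −αΔT+βΔS = −(1.1 × 10⁻⁴)(-7.0)+(7.7 × 10⁻⁴)(+0.43) = 1.1 × 10⁻³ → stable
The 62–113 m interval has Δρ < 0: lighter water underlies denser water.

62–113 m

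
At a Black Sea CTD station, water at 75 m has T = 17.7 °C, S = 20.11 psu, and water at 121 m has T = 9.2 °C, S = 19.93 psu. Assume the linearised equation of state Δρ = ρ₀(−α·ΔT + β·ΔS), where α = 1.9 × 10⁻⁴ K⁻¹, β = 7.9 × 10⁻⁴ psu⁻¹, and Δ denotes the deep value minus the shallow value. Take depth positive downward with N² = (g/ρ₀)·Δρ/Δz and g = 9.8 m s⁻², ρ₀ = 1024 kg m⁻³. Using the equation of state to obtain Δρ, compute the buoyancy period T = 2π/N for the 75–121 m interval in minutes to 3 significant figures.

ΔT = -8.5 K, ΔS = -0.18 psu (deep − shallow).
Δρ/ρ₀ = −αΔT + βΔS = 1.615 × 10⁻³ − 1.422 × 10⁻⁴ = 1.4728 × 10⁻³, so Δρ ≈ 1.508 kg m⁻³.
N² = (g/ρ₀)·Δρ/Δz = g·(Δρ/ρ₀)/Δz = 9.8 × 1.4728 × 10⁻³ / 46 = 3.1377 × 10⁻⁴ s⁻².
N = √(3.1377 × 10⁻⁴) = 0.017714 rad s⁻¹ → T = 2π/N = 354.70 s = 5.9117 min ≈ 5.91 min.

5.91 min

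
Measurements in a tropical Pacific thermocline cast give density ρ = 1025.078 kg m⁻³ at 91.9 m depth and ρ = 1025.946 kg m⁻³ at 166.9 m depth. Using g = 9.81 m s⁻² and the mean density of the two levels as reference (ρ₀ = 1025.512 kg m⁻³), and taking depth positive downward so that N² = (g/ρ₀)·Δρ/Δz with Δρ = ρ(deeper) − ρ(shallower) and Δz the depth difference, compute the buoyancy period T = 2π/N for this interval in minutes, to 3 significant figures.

Δρ = 1025.946 − 1025.078 = 0.868 kg m⁻³ over Δz = 166.9 − 91.9 = 75 m.
N² = (9.81/1025.512) × (0.868/75) = 1.1071 × 10⁻⁴ s⁻².
N = √(1.1071 × 10⁻⁴) = 0.010522 rad s⁻¹, so T = 2π/N = 597.15 s = 9.9525 min ≈ 9.95 min.

9.95 min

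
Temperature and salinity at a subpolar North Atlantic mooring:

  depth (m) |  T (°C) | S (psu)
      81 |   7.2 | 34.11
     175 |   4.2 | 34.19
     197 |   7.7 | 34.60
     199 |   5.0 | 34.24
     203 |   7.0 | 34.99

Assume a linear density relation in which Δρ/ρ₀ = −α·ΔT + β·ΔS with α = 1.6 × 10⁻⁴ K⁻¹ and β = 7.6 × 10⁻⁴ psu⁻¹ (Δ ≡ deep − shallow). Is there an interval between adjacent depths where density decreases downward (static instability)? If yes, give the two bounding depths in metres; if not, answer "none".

Evaluate Δρ/ρ₀ = −αΔT + βΔS across each adjacent pair:
  81–175 m: −αΔT+βΔS = −(1.6 × 10⁻⁴)(-3.0)+(7.6 × 10⁻⁴)(+0.08) = 5.4 × 10⁻⁴ → stable
  175–197 m: −αΔT+βΔS = −(1.6 × 10⁻⁴)(+3.5)+(7.6 × 10⁻⁴)(+0.41) = -2.5 × 10⁻⁴ → UNSTABLE
  197–199 m: −αΔT+βΔS = −(1.6 × 10⁻⁴)(-2.7)+(7.6 × 10⁻⁴)(-0.36) = 1.6 × 10⁻⁴ → stable
  199–203 m: −αΔT+βΔS = −(1.6 × 10⁻⁴)(+2.0)+(7.6 × 10⁻⁴)(+0.75) = 2.5 × 10⁻⁴ → stable
The 175–197 m interval has Δρ < 0: lighter water underlies denser water.

175–197 m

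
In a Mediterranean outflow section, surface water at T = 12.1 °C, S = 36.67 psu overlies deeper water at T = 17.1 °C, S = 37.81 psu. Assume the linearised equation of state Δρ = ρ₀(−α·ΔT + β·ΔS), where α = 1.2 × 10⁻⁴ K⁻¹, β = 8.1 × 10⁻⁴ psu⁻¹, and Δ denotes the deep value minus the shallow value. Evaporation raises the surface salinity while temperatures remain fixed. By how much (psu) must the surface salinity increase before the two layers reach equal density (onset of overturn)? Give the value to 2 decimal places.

Neutral buoyancy requires −α(T_deep − T_surf) + β(S_deep − S_surf′) = 0.
S_surf′ = S_deep − (α/β)·ΔT = 37.81 − (1.2 × 10⁻⁴/8.1 × 10⁻⁴)·(+5.0) = 37.0693 psu.
Increase required: 37.0693 − 36.67 = 0.3993 psu.

0.40 psu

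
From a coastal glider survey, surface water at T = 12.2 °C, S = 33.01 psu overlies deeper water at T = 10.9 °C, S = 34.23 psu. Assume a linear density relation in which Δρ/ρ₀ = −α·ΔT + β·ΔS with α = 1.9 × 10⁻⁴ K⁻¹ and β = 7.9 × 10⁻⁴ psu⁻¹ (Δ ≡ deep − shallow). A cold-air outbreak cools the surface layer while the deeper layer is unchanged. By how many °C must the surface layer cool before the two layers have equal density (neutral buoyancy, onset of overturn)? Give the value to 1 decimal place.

6.4 °C

Neutral buoyancy requires Δρ = 0, i.e. −α(T_deep − T_surf′) + β(S_deep − S_surf) = 0.
T_surf′ = T_deep − (β/α)·ΔS = 10.9 − (7.9 × 10⁻⁴/1.9 × 10⁻⁴)·(+1.22) = 5.827 °C.
Cooling required: 12.2 − (5.827) = 6.373 °C.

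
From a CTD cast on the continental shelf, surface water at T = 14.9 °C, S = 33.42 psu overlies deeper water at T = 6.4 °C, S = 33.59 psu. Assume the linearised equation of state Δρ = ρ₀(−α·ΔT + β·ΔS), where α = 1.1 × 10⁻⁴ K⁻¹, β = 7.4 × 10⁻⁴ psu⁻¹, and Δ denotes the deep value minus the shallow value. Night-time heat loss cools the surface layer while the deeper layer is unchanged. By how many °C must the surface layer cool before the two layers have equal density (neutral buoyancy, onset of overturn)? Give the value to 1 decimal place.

9.6 °C

Neutral buoyancy requires Δρ = 0, i.e. −α(T_deep − T_surf′) + β(S_deep − S_surf) = 0.
T_surf′ = T_deep − (β/α)·ΔS = 6.4 − (7.4 × 10⁻⁴/1.1 × 10⁻⁴)·(+0.17) = 5.256 °C.
Cooling required: 14.9 − (5.256) = 9.644 °C.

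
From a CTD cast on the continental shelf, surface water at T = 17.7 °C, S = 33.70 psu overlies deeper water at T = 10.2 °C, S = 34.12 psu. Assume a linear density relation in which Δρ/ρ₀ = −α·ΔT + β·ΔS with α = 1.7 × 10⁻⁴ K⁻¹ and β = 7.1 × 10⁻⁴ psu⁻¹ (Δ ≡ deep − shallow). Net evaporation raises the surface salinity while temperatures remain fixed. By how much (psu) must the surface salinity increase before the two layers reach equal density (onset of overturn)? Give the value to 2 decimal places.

Neutral buoyancy requires −α(T_deep − T_surf) + β(S_deep − S_surf′) = 0.
S_surf′ = S_deep − (α/β)·ΔT = 34.12 − (1.7 × 10⁻⁴/7.1 × 10⁻⁴)·(-7.5) = 35.9158 psu.
Increase required: 35.9158 − 33.70 = 2.2158 psu.

2.22 psu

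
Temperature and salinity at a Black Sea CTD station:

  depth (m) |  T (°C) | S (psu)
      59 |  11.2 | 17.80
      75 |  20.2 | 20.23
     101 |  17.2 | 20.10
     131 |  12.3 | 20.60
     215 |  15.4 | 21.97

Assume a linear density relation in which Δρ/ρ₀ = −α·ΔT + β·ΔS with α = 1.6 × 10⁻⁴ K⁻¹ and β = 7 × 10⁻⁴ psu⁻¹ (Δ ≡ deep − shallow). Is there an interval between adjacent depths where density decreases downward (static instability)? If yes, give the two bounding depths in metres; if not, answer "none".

none

Evaluate Δρ/ρ₀ = −αΔT + βΔS across each adjacent pair:
  59–75 m: −αΔT+βΔS = −(1.6 × 10⁻⁴)(+9.0)+(7 × 10⁻⁴)(+2.43) = 2.6 × 10⁻⁴ → stable
  75–101 m: −αΔT+βΔS = −(1.6 × 10⁻⁴)(-3.0)+(7 × 10⁻⁴)(-0.13) = 3.9 × 10⁻⁴ → stable
  101–131 m: −αΔT+βΔS = −(1.6 × 10⁻⁴)(-4.9)+(7 × 10⁻⁴)(+0.50) = 1.1 × 10⁻³ → stable
  131–215 m: −αΔT+βΔS = −(1.6 × 10⁻⁴)(+3.1)+(7 × 10⁻⁴)(+1.37) = 4.6 × 10⁻⁴ → stable
Every interval has Δρ > 0: the column is stably stratified throughout.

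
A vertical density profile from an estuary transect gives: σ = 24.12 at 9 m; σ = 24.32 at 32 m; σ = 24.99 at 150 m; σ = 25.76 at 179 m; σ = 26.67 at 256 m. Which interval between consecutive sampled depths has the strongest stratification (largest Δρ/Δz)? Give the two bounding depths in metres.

150–179 m

Compute the density gradient over each adjacent pair:
  9–32 m: Δρ/Δz = 0.20/23 = 8.7 × 10⁻³ kg m⁻⁴
  32–150 m: Δρ/Δz = 0.67/118 = 5.7 × 10⁻³ kg m⁻⁴
  150–179 m: Δρ/Δz = 0.77/29 = 0.027 kg m⁻⁴
  179–256 m: Δρ/Δz = 0.91/77 = 0.012 kg m⁻⁴
The largest gradient is in the 150–179 m interval — the pycnocline.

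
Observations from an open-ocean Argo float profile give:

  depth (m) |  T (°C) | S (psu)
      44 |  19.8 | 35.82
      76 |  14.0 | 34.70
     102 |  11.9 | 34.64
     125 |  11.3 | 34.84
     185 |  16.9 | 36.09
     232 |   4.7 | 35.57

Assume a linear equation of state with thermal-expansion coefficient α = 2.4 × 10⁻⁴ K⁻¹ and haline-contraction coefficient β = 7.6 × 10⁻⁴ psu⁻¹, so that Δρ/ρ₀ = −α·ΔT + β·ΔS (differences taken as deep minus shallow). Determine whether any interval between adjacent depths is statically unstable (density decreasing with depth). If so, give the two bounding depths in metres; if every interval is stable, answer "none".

Evaluate Δρ/ρ₀ = −αΔT + βΔS across each adjacent pair:
  44–76 m: −αΔT+βΔS = −(2.4 × 10⁻⁴)(-5.8)+(7.6 × 10⁻⁴)(-1.12) = 5.4 × 10⁻⁴ → stable
  76–102 m: −αΔT+βΔS = −(2.4 × 10⁻⁴)(-2.1)+(7.6 × 10⁻⁴)(-0.06) = 4.6 × 10⁻⁴ → stable
  102–125 m: −αΔT+βΔS = −(2.4 × 10⁻⁴)(-0.6)+(7.6 × 10⁻⁴)(+0.20) = 3.0 × 10⁻⁴ → stable
  125–185 m: −αΔT+βΔS = −(2.4 × 10⁻⁴)(+5.6)+(7.6 × 10⁻⁴)(+1.25) = -3.9 × 10⁻⁴ → UNSTABLE
  185–232 m: −αΔT+βΔS = −(2.4 × 10⁻⁴)(-12.2)+(7.6 × 10⁻⁴)(-0.52) = 2.5 × 10⁻³ → stable
The 125–185 m interval has Δρ < 0: lighter water underlies denser water.

125–185 m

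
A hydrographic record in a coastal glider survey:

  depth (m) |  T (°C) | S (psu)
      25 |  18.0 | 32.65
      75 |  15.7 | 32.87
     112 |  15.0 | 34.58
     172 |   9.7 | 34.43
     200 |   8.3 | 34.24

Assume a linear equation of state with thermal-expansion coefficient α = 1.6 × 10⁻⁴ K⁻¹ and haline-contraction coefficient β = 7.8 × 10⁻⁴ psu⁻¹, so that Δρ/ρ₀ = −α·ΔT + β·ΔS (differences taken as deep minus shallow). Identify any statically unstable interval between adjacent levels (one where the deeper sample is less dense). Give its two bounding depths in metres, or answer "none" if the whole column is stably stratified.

Evaluate Δρ/ρ₀ = −αΔT + βΔS across each adjacent pair:
  25–75 m: −αΔT+βΔS = −(1.6 × 10⁻⁴)(-2.3)+(7.8 × 10⁻⁴)(+0.22) = 5.4 × 10⁻⁴ → stable
  75–112 m: −αΔT+βΔS = −(1.6 × 10⁻⁴)(-0.7)+(7.8 × 10⁻⁴)(+1.71) = 1.4 × 10⁻³ → stable
  112–172 m: −αΔT+βΔS = −(1.6 × 10⁻⁴)(-5.3)+(7.8 × 10⁻⁴)(-0.15) = 7.3 × 10⁻⁴ → stable
  172–200 m: −αΔT+βΔS = −(1.6 × 10⁻⁴)(-1.4)+(7.8 × 10⁻⁴)(-0.19) = 7.6 × 10⁻⁵ → stable
Every interval has Δρ > 0: the column is stably stratified throughout.

none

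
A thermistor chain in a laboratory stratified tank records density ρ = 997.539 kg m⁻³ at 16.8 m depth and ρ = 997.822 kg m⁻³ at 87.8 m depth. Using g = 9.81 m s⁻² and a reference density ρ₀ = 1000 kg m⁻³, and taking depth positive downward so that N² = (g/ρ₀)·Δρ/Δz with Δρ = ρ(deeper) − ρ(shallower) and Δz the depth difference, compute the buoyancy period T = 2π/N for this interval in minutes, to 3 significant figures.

16.7 min

Δρ = 997.822 − 997.539 = 0.283 kg m⁻³ over Δz = 87.8 − 16.8 = 71 m.
N² = (9.81/1000) × (0.283/71) = 3.9102 × 10⁻⁵ s⁻².
N = √(3.9102 × 10⁻⁵) = 6.2532 × 10⁻³ rad s⁻¹, so T = 2π/N = 1.0048 × 10³ s = 16.747 min ≈ 16.7 min.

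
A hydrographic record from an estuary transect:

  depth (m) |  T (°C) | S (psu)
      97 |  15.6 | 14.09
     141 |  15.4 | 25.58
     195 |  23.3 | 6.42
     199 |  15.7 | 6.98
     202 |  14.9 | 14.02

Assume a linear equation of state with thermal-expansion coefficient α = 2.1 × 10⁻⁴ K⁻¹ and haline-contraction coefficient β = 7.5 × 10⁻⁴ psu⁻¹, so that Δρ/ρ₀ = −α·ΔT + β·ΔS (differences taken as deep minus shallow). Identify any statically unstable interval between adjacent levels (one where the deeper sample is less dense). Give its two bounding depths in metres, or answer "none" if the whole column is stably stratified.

Evaluate Δρ/ρ₀ = −αΔT + βΔS across each adjacent pair:
  97–141 m: −αΔT+βΔS = −(2.1 × 10⁻⁴)(-0.2)+(7.5 × 10⁻⁴)(+11.49) = 8.7 × 10⁻³ → stable
  141–195 m: −αΔT+βΔS = −(2.1 × 10⁻⁴)(+7.9)+(7.5 × 10⁻⁴)(-19.16) = -0.016 → UNSTABLE
  195–199 m: −αΔT+βΔS = −(2.1 × 10⁻⁴)(-7.6)+(7.5 × 10⁻⁴)(+0.56) = 2.0 × 10⁻³ → stable
  199–202 m: −αΔT+βΔS = −(2.1 × 10⁻⁴)(-0.8)+(7.5 × 10⁻⁴)(+7.04) = 5.4 × 10⁻³ → stable
The 141–195 m interval has Δρ < 0: lighter water underlies denser water.

141–195 m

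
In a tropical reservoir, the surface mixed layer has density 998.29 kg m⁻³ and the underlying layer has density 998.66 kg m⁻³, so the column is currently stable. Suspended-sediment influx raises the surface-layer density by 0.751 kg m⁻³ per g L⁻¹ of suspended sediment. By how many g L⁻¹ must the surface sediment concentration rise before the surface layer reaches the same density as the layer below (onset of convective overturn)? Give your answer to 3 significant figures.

0.493 g L⁻¹

Density deficit of the surface layer: 998.66 − 998.29 = 0.37 kg m⁻³.
Required change = 0.37 / 0.751 = 0.493 g L⁻¹.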